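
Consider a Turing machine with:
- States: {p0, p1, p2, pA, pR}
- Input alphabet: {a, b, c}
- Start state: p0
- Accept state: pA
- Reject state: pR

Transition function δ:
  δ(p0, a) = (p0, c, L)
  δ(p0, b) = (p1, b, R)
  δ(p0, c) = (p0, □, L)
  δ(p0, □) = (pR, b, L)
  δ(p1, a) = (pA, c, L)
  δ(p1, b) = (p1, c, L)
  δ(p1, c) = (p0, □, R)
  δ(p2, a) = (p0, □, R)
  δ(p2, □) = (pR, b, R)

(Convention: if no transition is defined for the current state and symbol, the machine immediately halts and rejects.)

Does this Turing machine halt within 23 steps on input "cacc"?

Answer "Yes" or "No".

Execution trace:
Initial: [p0]cacc
Step 1: δ(p0, c) = (p0, □, L) → [p0]□□acc
Step 2: δ(p0, □) = (pR, b, L) → [pR]□b□acc

The machine reaches the reject state pR and halts.
The machine halted after 2 steps (within the 23-step bound).

Answer: Yes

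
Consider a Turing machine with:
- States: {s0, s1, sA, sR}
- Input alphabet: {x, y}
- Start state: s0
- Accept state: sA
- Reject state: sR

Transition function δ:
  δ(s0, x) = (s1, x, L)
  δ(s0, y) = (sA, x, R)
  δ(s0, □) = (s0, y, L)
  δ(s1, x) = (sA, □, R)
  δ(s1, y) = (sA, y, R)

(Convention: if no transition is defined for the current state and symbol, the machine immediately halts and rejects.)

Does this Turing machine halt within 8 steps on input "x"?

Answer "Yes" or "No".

Execution trace:
Initial: [s0]x
Step 1: δ(s0, x) = (s1, x, L) → [s1]□x

No transition is defined for δ(s1, □). By convention the machine halts and rejects.
The machine halted after 1 step (within the 8-step bound).

Answer: Yes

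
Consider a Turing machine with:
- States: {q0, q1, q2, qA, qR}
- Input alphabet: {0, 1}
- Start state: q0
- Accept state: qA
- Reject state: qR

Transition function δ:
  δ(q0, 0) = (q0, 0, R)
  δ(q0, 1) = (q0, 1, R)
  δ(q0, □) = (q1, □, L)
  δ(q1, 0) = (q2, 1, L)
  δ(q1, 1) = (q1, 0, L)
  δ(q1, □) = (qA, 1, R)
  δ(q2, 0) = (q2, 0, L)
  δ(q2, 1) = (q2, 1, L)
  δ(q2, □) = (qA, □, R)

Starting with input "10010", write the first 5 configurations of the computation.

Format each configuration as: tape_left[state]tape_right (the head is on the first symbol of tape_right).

Transitions applied:
Step 1: δ(q0, 1) = (q0, 1, R)
Step 2: δ(q0, 0) = (q0, 0, R)
Step 3: δ(q0, 0) = (q0, 0, R)
Step 4: δ(q0, 1) = (q0, 1, R)

The first 5 configurations are:
[q0]10010 ⊢ 1[q0]0010 ⊢ 10[q0]010 ⊢ 100[q0]10 ⊢ 1001[q0]0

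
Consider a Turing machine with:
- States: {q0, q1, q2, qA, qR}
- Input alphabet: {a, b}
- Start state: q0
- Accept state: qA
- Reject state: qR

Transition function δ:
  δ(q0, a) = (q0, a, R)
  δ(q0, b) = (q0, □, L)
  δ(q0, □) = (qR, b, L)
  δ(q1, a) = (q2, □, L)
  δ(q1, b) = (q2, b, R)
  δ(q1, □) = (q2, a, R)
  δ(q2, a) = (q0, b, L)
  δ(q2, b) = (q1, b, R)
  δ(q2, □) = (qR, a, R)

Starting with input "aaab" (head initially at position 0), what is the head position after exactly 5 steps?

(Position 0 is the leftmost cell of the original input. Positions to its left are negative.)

Execution trace (head position shown):
Step 0: [q0]aaab  (head at position 0)
Step 1: move right → a[q0]aab  (head at position 1)
Step 2: move right → aa[q0]ab  (head at position 2)
Step 3: move right → aaa[q0]b  (head at position 3)
Step 4: move left → aa[q0]a□  (head at position 2)
Step 5: move right → aaa[q0]□  (head at position 3)

After 5 steps, the head is at position 3.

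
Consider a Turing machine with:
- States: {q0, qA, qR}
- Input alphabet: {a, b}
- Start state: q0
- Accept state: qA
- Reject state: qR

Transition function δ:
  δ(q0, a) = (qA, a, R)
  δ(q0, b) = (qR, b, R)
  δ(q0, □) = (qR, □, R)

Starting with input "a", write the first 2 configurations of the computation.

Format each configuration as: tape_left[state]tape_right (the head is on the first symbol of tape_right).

Transitions applied:
Step 1: δ(q0, a) = (qA, a, R)

The first 2 configurations are:
[q0]a ⊢ a[qA]□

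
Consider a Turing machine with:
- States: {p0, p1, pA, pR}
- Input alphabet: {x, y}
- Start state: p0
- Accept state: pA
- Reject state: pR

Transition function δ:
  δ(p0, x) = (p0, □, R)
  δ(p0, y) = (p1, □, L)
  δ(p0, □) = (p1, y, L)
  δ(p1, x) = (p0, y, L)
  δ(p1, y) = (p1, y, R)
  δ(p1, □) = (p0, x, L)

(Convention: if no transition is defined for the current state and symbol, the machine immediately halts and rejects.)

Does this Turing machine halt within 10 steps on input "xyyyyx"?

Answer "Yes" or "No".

Execution trace:
Initial: [p0]xyyyyx
Step 1: δ(p0, x) = (p0, □, R) → □[p0]yyyyx
Step 2: δ(p0, y) = (p1, □, L) → [p1]□□yyyx
Step 3: δ(p1, □) = (p0, x, L) → [p0]□x□yyyx
Step 4: δ(p0, □) = (p1, y, L) → [p1]□yx□yyyx
Step 5: δ(p1, □) = (p0, x, L) → [p0]□xyx□yyyx
Step 6: δ(p0, □) = (p1, y, L) → [p1]□yxyx□yyyx
Step 7: δ(p1, □) = (p0, x, L) → [p0]□xyxyx□yyyx
Step 8: δ(p0, □) = (p1, y, L) → [p1]□yxyxyx□yyyx
Step 9: δ(p1, □) = (p0, x, L) → [p0]□xyxyxyx□yyyx
Step 10: δ(p0, □) = (p1, y, L) → [p1]□yxyxyxyx□yyyx

The machine has not reached a halting state after 10 steps.
The machine did not halt within the 10-step bound.

Answer: No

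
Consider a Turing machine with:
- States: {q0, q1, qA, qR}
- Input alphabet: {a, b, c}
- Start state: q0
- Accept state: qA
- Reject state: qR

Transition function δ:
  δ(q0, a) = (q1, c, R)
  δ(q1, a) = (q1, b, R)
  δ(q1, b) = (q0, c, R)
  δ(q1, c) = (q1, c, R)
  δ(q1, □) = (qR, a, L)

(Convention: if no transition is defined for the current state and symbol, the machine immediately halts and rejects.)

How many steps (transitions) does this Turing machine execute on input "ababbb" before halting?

Execution trace:
Initial: [q0]ababbb
Step 1: δ(q0, a) = (q1, c, R) → c[q1]babbb
Step 2: δ(q1, b) = (q0, c, R) → cc[q0]abbb
Step 3: δ(q0, a) = (q1, c, R) → ccc[q1]bbb
Step 4: δ(q1, b) = (q0, c, R) → cccc[q0]bb

No transition is defined for δ(q0, b). By convention the machine halts and rejects.

The machine executed 4 steps before halting.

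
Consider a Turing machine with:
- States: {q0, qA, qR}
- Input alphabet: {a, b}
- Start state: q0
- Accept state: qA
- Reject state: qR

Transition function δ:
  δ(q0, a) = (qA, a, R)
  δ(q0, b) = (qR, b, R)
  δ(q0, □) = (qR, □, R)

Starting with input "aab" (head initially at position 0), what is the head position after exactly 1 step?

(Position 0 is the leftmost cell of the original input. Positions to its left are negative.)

Execution trace (head position shown):
Step 0: [q0]aab  (head at position 0)
Step 1: move right → a[qA]ab  (head at position 1)

After 1 step, the head is at position 1.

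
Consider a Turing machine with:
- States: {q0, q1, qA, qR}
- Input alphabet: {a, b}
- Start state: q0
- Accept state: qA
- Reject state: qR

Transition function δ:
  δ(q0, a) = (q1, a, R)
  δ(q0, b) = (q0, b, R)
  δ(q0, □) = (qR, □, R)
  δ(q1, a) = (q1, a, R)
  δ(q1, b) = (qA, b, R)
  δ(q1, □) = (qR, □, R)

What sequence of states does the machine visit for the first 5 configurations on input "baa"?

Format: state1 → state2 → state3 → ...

Execution trace:
Initial: [q0]baa
Step 1: δ(q0, b) = (q0, b, R) → b[q0]aa
Step 2: δ(q0, a) = (q1, a, R) → ba[q1]a
Step 3: δ(q1, a) = (q1, a, R) → baa[q1]□
Step 4: δ(q1, □) = (qR, □, R) → baa□[qR]□

The machine reaches the reject state qR and halts.

State sequence: q0 → q0 → q1 → q1 → qR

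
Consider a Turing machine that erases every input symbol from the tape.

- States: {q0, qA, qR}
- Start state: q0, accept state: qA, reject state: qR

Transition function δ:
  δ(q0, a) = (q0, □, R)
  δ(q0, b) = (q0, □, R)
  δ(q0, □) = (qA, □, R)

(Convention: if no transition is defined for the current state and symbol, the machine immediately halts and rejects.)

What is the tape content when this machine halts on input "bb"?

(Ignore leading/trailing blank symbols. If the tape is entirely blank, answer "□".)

Execution trace:
Initial: [q0]bb
Step 1: δ(q0, b) = (q0, □, R) → □[q0]b
Step 2: δ(q0, b) = (q0, □, R) → □□[q0]□
Step 3: δ(q0, □) = (qA, □, R) → □□□[qA]□

The machine reaches the accept state qA and halts.

Final tape (ignoring leading/trailing blanks): □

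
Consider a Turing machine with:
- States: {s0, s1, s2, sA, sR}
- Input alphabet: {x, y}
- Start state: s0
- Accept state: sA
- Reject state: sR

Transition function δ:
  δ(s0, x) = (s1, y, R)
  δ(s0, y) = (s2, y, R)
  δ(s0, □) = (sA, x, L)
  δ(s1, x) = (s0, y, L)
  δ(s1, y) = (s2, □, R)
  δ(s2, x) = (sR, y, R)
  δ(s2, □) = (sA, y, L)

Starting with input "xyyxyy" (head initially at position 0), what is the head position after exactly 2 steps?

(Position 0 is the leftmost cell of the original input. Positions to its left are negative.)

Execution trace (head position shown):
Step 0: [s0]xyyxyy  (head at position 0)
Step 1: move right → y[s1]yyxyy  (head at position 1)
Step 2: move right → y□[s2]yxyy  (head at position 2)

After 2 steps, the head is at position 2.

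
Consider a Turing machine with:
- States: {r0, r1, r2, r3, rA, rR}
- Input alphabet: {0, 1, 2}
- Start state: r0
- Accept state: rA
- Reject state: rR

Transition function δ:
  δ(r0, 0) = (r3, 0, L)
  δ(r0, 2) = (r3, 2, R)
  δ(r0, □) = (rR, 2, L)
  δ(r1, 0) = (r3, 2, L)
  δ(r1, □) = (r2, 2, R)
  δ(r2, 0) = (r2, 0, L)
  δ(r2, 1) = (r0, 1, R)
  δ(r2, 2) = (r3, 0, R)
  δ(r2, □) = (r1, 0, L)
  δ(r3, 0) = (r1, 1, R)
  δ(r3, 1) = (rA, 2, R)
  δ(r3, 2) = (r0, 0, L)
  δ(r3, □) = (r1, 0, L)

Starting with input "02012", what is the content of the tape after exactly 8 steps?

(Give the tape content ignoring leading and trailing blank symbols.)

Execution trace:
Initial: [r0]02012
Step 1: δ(r0, 0) = (r3, 0, L) → [r3]□02012
Step 2: δ(r3, □) = (r1, 0, L) → [r1]□002012
Step 3: δ(r1, □) = (r2, 2, R) → 2[r2]002012
Step 4: δ(r2, 0) = (r2, 0, L) → [r2]2002012
Step 5: δ(r2, 2) = (r3, 0, R) → 0[r3]002012
Step 6: δ(r3, 0) = (r1, 1, R) → 01[r1]02012
Step 7: δ(r1, 0) = (r3, 2, L) → 0[r3]122012
Step 8: δ(r3, 1) = (rA, 2, R) → 02[rA]22012

The machine reaches the accept state rA and halts.

After 8 steps, the tape (ignoring leading/trailing blanks) is: 0222012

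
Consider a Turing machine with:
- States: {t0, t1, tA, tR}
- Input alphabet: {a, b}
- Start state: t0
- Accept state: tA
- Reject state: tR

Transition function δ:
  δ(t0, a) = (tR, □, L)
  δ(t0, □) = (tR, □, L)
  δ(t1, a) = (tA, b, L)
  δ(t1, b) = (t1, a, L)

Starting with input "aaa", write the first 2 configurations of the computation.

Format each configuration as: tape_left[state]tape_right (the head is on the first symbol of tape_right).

Transitions applied:
Step 1: δ(t0, a) = (tR, □, L)

The first 2 configurations are:
[t0]aaa ⊢ [tR]□□aa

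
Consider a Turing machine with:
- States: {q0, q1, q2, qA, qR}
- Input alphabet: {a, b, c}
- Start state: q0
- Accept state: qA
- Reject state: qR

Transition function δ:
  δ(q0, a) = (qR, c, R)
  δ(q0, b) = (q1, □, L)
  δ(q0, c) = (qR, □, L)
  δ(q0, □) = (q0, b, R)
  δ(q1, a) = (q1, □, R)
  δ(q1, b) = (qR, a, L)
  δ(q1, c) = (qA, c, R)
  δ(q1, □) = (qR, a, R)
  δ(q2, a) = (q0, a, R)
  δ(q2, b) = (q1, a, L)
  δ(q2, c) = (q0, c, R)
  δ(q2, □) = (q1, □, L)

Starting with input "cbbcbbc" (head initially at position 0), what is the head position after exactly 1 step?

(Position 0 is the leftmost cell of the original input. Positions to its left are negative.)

Execution trace (head position shown):
Step 0: [q0]cbbcbbc  (head at position 0)
Step 1: move left → [qR]□□bbcbbc  (head at position -1)

After 1 step, the head is at position -1.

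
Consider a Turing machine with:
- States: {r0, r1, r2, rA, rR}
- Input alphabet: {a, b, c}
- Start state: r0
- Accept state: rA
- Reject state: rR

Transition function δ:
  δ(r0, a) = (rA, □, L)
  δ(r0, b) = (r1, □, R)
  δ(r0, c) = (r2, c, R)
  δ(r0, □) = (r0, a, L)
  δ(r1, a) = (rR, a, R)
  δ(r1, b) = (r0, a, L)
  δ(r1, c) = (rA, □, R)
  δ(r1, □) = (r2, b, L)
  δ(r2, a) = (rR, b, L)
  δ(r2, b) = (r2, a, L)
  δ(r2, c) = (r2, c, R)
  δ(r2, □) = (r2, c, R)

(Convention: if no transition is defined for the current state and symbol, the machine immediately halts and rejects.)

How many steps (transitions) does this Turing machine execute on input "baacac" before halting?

Execution trace:
Initial: [r0]baacac
Step 1: δ(r0, b) = (r1, □, R) → □[r1]aacac
Step 2: δ(r1, a) = (rR, a, R) → □a[rR]acac

The machine reaches the reject state rR and halts.

The machine executed 2 steps before halting.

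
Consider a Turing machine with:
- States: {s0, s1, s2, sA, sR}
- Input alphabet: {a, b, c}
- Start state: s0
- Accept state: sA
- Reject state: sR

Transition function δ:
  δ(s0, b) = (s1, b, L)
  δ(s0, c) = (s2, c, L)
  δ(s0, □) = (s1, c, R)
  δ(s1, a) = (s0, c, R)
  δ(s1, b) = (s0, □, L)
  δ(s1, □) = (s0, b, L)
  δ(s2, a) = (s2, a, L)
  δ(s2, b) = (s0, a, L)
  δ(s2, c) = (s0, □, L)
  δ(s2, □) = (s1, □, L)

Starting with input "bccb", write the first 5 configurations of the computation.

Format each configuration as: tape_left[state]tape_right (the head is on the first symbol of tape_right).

Transitions applied:
Step 1: δ(s0, b) = (s1, b, L)
Step 2: δ(s1, □) = (s0, b, L)
Step 3: δ(s0, □) = (s1, c, R)
Step 4: δ(s1, b) = (s0, □, L)

The first 5 configurations are:
[s0]bccb ⊢ [s1]□bccb ⊢ [s0]□bbccb ⊢ c[s1]bbccb ⊢ [s0]c□bccb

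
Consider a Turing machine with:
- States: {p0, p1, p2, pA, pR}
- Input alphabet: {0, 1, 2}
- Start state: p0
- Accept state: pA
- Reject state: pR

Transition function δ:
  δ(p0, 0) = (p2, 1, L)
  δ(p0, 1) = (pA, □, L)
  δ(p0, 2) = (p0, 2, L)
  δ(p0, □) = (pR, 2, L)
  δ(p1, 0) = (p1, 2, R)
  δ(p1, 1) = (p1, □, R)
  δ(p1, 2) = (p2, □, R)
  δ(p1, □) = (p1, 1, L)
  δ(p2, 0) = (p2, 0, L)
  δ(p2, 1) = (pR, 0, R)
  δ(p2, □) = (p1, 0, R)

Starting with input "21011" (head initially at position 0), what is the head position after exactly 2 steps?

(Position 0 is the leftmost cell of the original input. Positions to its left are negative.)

Execution trace (head position shown):
Step 0: [p0]21011  (head at position 0)
Step 1: move left → [p0]□21011  (head at position -1)
Step 2: move left → [pR]□221011  (head at position -2)

After 2 steps, the head is at position -2.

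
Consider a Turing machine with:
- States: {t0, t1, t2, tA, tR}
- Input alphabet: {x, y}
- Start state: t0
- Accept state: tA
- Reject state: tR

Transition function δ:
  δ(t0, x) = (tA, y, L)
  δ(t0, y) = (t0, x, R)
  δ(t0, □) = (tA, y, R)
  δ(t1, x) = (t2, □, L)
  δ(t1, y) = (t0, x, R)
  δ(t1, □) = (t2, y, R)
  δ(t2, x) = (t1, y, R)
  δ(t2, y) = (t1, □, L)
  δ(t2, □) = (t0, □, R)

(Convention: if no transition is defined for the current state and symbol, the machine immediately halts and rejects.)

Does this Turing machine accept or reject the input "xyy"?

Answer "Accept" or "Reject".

Execution trace:
Initial: [t0]xyy
Step 1: δ(t0, x) = (tA, y, L) → [tA]□yyy

The machine reaches the accept state tA and halts.

Answer: Accept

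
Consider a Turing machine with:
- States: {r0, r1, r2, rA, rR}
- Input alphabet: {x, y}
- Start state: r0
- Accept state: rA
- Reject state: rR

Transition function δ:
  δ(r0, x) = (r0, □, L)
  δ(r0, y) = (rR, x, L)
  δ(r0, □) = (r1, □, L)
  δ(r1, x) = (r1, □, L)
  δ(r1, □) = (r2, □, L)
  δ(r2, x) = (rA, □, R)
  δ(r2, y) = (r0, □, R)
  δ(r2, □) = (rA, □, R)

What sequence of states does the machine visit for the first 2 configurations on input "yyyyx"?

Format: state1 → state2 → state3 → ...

Execution trace:
Initial: [r0]yyyyx
Step 1: δ(r0, y) = (rR, x, L) → [rR]□xyyyx

The machine reaches the reject state rR and halts.

State sequence: r0 → rR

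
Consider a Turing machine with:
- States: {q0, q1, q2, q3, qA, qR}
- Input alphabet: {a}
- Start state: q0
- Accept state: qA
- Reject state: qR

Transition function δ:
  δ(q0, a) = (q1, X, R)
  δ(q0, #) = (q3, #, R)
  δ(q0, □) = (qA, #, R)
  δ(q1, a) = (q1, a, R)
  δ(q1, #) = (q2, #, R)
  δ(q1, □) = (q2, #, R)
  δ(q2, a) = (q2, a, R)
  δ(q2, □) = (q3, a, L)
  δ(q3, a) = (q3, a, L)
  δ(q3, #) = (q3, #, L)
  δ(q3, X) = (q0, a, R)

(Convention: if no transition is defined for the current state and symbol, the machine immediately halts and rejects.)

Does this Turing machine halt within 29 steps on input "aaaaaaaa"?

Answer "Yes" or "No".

Execution trace:
Initial: [q0]aaaaaaaa
Step 1: δ(q0, a) = (q1, X, R) → X[q1]aaaaaaa
Step 2: δ(q1, a) = (q1, a, R) → Xa[q1]aaaaaa
Step 3: δ(q1, a) = (q1, a, R) → Xaa[q1]aaaaa
Step 4: δ(q1, a) = (q1, a, R) → Xaaa[q1]aaaa
Step 5: δ(q1, a) = (q1, a, R) → Xaaaa[q1]aaa
Step 6: δ(q1, a) = (q1, a, R) → Xaaaaa[q1]aa
Step 7: δ(q1, a) = (q1, a, R) → Xaaaaaa[q1]a
Step 8: δ(q1, a) = (q1, a, R) → Xaaaaaaa[q1]□
Step 9: δ(q1, □) = (q2, #, R) → Xaaaaaaa#[q2]□
Step 10: δ(q2, □) = (q3, a, L) → Xaaaaaaa[q3]#a
Step 11: δ(q3, #) = (q3, #, L) → Xaaaaaa[q3]a#a
Step 12: δ(q3, a) = (q3, a, L) → Xaaaaa[q3]aa#a
Step 13: δ(q3, a) = (q3, a, L) → Xaaaa[q3]aaa#a
Step 14: δ(q3, a) = (q3, a, L) → Xaaa[q3]aaaa#a
Step 15: δ(q3, a) = (q3, a, L) → Xaa[q3]aaaaa#a
Step 16: δ(q3, a) = (q3, a, L) → Xa[q3]aaaaaa#a
Step 17: δ(q3, a) = (q3, a, L) → X[q3]aaaaaaa#a
Step 18: δ(q3, a) = (q3, a, L) → [q3]Xaaaaaaa#a
Step 19: δ(q3, X) = (q0, a, R) → a[q0]aaaaaaa#a
Step 20: δ(q0, a) = (q1, X, R) → aX[q1]aaaaaa#a
Step 21: δ(q1, a) = (q1, a, R) → aXa[q1]aaaaa#a
Step 22: δ(q1, a) = (q1, a, R) → aXaa[q1]aaaa#a
Step 23: δ(q1, a) = (q1, a, R) → aXaaa[q1]aaa#a
Step 24: δ(q1, a) = (q1, a, R) → aXaaaa[q1]aa#a
Step 25: δ(q1, a) = (q1, a, R) → aXaaaaa[q1]a#a
Step 26: δ(q1, a) = (q1, a, R) → aXaaaaaa[q1]#a
Step 27: δ(q1, #) = (q2, #, R) → aXaaaaaa#[q2]a
Step 28: δ(q2, a) = (q2, a, R) → aXaaaaaa#a[q2]□
Step 29: δ(q2, □) = (q3, a, L) → aXaaaaaa#[q3]aa

The machine has not reached a halting state after 29 steps.
The machine did not halt within the 29-step bound.

Answer: No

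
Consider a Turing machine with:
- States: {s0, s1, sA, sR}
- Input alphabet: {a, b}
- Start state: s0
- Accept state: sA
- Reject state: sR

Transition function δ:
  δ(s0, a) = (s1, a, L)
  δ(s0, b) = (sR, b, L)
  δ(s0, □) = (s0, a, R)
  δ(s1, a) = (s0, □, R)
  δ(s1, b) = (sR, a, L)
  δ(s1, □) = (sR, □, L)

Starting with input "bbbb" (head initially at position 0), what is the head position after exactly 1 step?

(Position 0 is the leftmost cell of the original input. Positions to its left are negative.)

Execution trace (head position shown):
Step 0: [s0]bbbb  (head at position 0)
Step 1: move left → [sR]□bbbb  (head at position -1)

After 1 step, the head is at position -1.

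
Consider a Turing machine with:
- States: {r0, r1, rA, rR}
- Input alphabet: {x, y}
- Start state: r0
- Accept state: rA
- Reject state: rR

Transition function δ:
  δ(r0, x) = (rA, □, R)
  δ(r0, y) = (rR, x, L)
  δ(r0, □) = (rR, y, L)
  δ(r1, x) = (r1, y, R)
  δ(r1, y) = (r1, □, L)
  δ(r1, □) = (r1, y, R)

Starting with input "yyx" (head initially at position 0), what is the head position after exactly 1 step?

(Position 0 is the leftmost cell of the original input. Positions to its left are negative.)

Execution trace (head position shown):
Step 0: [r0]yyx  (head at position 0)
Step 1: move left → [rR]□xyx  (head at position -1)

After 1 step, the head is at position -1.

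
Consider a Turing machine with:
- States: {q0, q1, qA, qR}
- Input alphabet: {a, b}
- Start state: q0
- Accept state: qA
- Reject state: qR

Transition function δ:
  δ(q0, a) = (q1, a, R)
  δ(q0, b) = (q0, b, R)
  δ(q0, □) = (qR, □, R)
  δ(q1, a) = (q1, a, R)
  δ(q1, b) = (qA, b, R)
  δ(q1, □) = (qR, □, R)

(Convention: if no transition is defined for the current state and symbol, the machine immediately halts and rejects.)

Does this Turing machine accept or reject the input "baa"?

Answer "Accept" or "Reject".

Execution trace:
Initial: [q0]baa
Step 1: δ(q0, b) = (q0, b, R) → b[q0]aa
Step 2: δ(q0, a) = (q1, a, R) → ba[q1]a
Step 3: δ(q1, a) = (q1, a, R) → baa[q1]□
Step 4: δ(q1, □) = (qR, □, R) → baa□[qR]□

The machine reaches the reject state qR and halts.

Answer: Reject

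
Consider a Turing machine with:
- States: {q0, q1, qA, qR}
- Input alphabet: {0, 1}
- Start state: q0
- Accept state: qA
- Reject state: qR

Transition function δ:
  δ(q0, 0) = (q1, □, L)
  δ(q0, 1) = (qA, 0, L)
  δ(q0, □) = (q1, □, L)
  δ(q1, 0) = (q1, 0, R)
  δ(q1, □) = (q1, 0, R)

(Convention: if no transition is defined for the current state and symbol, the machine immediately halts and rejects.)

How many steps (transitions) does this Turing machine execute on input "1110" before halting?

Execution trace:
Initial: [q0]1110
Step 1: δ(q0, 1) = (qA, 0, L) → [qA]□0110

The machine reaches the accept state qA and halts.

The machine executed 1 step before halting.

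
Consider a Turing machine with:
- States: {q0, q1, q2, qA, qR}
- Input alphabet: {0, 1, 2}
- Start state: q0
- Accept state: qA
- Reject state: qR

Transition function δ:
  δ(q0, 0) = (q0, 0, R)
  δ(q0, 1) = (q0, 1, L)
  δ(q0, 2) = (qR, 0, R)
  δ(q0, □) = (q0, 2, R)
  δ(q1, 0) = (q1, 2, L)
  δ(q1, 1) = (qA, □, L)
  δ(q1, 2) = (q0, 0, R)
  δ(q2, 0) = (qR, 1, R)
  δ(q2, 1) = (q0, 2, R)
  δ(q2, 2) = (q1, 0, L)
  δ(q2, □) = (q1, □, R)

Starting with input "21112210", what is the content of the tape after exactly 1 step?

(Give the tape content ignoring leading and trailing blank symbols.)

Execution trace:
Initial: [q0]21112210
Step 1: δ(q0, 2) = (qR, 0, R) → 0[qR]1112210

The machine reaches the reject state qR and halts.

After 1 step, the tape (ignoring leading/trailing blanks) is: 01112210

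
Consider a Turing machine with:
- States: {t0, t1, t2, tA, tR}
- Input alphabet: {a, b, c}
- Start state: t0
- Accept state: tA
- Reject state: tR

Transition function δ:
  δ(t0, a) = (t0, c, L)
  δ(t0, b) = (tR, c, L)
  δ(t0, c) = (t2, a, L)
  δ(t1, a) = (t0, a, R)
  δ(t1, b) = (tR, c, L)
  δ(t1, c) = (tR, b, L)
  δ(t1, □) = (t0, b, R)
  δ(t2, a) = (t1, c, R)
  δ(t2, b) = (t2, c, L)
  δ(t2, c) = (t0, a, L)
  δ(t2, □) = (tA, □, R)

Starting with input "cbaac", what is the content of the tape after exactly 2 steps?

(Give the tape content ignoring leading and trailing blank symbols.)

Execution trace:
Initial: [t0]cbaac
Step 1: δ(t0, c) = (t2, a, L) → [t2]□abaac
Step 2: δ(t2, □) = (tA, □, R) → □[tA]abaac

The machine reaches the accept state tA and halts.

After 2 steps, the tape (ignoring leading/trailing blanks) is: abaac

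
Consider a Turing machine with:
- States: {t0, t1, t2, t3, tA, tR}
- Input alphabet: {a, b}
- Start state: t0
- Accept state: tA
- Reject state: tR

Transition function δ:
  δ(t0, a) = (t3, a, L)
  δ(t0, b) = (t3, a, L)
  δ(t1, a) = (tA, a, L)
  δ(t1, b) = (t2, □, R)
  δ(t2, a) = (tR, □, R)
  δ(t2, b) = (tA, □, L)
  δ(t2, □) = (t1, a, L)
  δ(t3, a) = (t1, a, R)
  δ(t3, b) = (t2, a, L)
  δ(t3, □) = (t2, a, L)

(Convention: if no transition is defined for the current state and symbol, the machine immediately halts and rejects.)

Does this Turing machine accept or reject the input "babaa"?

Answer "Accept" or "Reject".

Execution trace:
Initial: [t0]babaa
Step 1: δ(t0, b) = (t3, a, L) → [t3]□aabaa
Step 2: δ(t3, □) = (t2, a, L) → [t2]□aaabaa
Step 3: δ(t2, □) = (t1, a, L) → [t1]□aaaabaa

No transition is defined for δ(t1, □). By convention the machine halts and rejects.

Answer: Reject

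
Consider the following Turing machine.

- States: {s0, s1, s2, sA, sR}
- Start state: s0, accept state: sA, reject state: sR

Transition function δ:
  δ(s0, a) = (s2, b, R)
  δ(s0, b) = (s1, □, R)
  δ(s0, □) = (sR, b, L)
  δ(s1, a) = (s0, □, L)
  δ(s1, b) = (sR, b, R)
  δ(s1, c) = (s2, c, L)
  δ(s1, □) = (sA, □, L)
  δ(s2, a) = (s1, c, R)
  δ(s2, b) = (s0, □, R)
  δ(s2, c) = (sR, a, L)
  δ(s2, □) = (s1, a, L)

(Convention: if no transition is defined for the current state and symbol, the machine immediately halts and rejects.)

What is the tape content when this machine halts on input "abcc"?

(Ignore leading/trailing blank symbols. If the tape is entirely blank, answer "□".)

Execution trace:
Initial: [s0]abcc
Step 1: δ(s0, a) = (s2, b, R) → b[s2]bcc
Step 2: δ(s2, b) = (s0, □, R) → b□[s0]cc

No transition is defined for δ(s0, c). By convention the machine halts and rejects.

Final tape (ignoring leading/trailing blanks): b□cc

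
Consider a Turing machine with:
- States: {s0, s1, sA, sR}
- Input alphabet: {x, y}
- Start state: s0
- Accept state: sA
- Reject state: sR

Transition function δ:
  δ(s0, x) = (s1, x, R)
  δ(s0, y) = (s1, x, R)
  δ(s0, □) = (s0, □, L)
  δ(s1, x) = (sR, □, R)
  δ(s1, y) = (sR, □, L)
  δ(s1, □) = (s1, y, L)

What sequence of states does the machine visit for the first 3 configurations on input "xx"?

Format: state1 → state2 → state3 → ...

Execution trace:
Initial: [s0]xx
Step 1: δ(s0, x) = (s1, x, R) → x[s1]x
Step 2: δ(s1, x) = (sR, □, R) → x□[sR]□

The machine reaches the reject state sR and halts.

State sequence: s0 → s1 → sR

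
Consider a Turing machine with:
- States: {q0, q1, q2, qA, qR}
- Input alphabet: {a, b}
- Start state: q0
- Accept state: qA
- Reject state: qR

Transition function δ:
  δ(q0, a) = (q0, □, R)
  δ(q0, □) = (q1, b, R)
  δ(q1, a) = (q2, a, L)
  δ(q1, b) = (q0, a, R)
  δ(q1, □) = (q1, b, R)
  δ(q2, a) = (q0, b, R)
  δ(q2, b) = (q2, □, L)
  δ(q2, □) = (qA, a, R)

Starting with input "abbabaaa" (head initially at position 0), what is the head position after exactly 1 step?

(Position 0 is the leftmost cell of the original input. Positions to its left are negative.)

Execution trace (head position shown):
Step 0: [q0]abbabaaa  (head at position 0)
Step 1: move right → □[q0]bbabaaa  (head at position 1)

After 1 step, the head is at position 1.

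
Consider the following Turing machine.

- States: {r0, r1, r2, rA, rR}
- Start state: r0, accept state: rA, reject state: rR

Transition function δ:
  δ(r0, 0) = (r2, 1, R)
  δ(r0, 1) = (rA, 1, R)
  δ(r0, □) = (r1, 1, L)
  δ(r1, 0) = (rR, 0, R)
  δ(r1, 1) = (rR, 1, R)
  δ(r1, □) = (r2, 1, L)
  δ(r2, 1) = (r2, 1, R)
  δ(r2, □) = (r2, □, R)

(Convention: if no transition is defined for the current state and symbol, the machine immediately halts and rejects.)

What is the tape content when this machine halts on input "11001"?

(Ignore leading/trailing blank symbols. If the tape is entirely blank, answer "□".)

Execution trace:
Initial: [r0]11001
Step 1: δ(r0, 1) = (rA, 1, R) → 1[rA]1001

The machine reaches the accept state rA and halts.

Final tape (ignoring leading/trailing blanks): 11001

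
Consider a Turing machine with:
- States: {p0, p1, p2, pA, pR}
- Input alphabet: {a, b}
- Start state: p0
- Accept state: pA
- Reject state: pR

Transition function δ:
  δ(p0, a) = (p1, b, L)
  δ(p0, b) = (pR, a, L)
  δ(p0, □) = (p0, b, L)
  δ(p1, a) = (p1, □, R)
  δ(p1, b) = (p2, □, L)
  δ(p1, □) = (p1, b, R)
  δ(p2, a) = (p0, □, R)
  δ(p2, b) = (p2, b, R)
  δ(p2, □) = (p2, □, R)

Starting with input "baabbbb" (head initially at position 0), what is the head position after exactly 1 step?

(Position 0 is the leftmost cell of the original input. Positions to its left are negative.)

Execution trace (head position shown):
Step 0: [p0]baabbbb  (head at position 0)
Step 1: move left → [pR]□aaabbbb  (head at position -1)

After 1 step, the head is at position -1.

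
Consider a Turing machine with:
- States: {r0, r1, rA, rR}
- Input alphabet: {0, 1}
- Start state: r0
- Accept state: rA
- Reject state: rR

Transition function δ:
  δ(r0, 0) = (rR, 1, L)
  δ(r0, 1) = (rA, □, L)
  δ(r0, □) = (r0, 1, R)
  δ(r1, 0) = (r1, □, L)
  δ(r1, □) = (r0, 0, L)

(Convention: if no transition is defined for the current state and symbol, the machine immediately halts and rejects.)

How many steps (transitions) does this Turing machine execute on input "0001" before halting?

Execution trace:
Initial: [r0]0001
Step 1: δ(r0, 0) = (rR, 1, L) → [rR]□1001

The machine reaches the reject state rR and halts.

The machine executed 1 step before halting.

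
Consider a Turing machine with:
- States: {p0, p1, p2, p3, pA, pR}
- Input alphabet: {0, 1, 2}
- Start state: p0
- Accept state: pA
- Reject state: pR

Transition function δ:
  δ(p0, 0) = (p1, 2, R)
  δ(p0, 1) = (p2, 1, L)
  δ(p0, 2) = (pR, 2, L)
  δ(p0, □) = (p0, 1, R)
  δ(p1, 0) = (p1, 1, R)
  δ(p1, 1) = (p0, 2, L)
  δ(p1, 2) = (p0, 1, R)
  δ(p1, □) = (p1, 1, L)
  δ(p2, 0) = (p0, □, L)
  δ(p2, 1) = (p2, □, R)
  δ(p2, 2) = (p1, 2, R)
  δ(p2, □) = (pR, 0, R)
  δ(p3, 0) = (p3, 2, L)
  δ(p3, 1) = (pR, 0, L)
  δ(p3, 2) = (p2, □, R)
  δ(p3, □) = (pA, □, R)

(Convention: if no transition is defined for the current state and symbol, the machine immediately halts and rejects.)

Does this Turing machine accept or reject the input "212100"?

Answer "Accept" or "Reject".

Execution trace:
Initial: [p0]212100
Step 1: δ(p0, 2) = (pR, 2, L) → [pR]□212100

The machine reaches the reject state pR and halts.

Answer: Reject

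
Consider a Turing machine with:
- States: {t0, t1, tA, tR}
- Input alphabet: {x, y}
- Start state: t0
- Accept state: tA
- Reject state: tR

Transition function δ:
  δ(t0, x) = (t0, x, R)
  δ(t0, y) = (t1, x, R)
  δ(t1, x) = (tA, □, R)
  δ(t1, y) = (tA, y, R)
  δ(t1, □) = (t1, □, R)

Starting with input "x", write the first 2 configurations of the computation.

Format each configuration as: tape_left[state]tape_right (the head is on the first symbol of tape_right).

Transitions applied:
Step 1: δ(t0, x) = (t0, x, R)

The first 2 configurations are:
[t0]x ⊢ x[t0]□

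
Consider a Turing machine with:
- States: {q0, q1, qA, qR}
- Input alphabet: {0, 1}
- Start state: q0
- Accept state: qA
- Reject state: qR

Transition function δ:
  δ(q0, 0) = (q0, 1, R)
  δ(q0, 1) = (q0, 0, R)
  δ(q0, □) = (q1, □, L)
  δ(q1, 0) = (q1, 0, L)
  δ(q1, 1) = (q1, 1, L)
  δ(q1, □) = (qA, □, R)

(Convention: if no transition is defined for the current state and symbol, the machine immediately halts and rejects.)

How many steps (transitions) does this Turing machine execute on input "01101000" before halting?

Execution trace:
Initial: [q0]01101000
Step 1: δ(q0, 0) = (q0, 1, R) → 1[q0]1101000
Step 2: δ(q0, 1) = (q0, 0, R) → 10[q0]101000
Step 3: δ(q0, 1) = (q0, 0, R) → 100[q0]01000
Step 4: δ(q0, 0) = (q0, 1, R) → 1001[q0]1000
Step 5: δ(q0, 1) = (q0, 0, R) → 10010[q0]000
Step 6: δ(q0, 0) = (q0, 1, R) → 100101[q0]00
Step 7: δ(q0, 0) = (q0, 1, R) → 1001011[q0]0
Step 8: δ(q0, 0) = (q0, 1, R) → 10010111[q0]□
Step 9: δ(q0, □) = (q1, □, L) → 1001011[q1]1□
Step 10: δ(q1, 1) = (q1, 1, L) → 100101[q1]11□
Step 11: δ(q1, 1) = (q1, 1, L) → 10010[q1]111□
Step 12: δ(q1, 1) = (q1, 1, L) → 1001[q1]0111□
Step 13: δ(q1, 0) = (q1, 0, L) → 100[q1]10111□
Step 14: δ(q1, 1) = (q1, 1, L) → 10[q1]010111□
Step 15: δ(q1, 0) = (q1, 0, L) → 1[q1]0010111□
Step 16: δ(q1, 0) = (q1, 0, L) → [q1]10010111□
Step 17: δ(q1, 1) = (q1, 1, L) → [q1]□10010111□
Step 18: δ(q1, □) = (qA, □, R) → □[qA]10010111□

The machine reaches the accept state qA and halts.

The machine executed 18 steps before halting.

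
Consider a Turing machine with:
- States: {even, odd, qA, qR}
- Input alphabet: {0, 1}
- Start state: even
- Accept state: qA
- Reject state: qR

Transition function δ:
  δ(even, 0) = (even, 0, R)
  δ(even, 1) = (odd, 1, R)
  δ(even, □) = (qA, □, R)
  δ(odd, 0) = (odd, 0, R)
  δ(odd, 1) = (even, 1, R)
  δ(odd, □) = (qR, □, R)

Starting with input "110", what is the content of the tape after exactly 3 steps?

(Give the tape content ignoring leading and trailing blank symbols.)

Execution trace:
Initial: [even]110
Step 1: δ(even, 1) = (odd, 1, R) → 1[odd]10
Step 2: δ(odd, 1) = (even, 1, R) → 11[even]0
Step 3: δ(even, 0) = (even, 0, R) → 110[even]□

After 3 steps, the tape (ignoring leading/trailing blanks) is: 110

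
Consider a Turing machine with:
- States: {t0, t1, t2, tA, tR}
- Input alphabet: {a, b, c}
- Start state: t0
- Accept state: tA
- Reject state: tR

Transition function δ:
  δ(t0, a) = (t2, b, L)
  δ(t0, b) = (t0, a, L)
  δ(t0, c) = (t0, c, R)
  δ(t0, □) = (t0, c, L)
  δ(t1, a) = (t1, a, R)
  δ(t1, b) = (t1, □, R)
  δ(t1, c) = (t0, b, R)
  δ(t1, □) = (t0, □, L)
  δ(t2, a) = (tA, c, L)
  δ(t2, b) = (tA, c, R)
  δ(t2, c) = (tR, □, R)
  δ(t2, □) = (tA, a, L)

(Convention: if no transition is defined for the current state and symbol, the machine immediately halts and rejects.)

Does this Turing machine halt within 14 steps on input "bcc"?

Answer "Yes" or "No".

Execution trace:
Initial: [t0]bcc
Step 1: δ(t0, b) = (t0, a, L) → [t0]□acc
Step 2: δ(t0, □) = (t0, c, L) → [t0]□cacc
Step 3: δ(t0, □) = (t0, c, L) → [t0]□ccacc
Step 4: δ(t0, □) = (t0, c, L) → [t0]□cccacc
Step 5: δ(t0, □) = (t0, c, L) → [t0]□ccccacc
Step 6: δ(t0, □) = (t0, c, L) → [t0]□cccccacc
Step 7: δ(t0, □) = (t0, c, L) → [t0]□ccccccacc
Step 8: δ(t0, □) = (t0, c, L) → [t0]□cccccccacc
Step 9: δ(t0, □) = (t0, c, L) → [t0]□ccccccccacc
Step 10: δ(t0, □) = (t0, c, L) → [t0]□cccccccccacc
Step 11: δ(t0, □) = (t0, c, L) → [t0]□ccccccccccacc
Step 12: δ(t0, □) = (t0, c, L) → [t0]□cccccccccccacc
Step 13: δ(t0, □) = (t0, c, L) → [t0]□ccccccccccccacc
Step 14: δ(t0, □) = (t0, c, L) → [t0]□cccccccccccccacc

The machine has not reached a halting state after 14 steps.
The machine did not halt within the 14-step bound.

Answer: No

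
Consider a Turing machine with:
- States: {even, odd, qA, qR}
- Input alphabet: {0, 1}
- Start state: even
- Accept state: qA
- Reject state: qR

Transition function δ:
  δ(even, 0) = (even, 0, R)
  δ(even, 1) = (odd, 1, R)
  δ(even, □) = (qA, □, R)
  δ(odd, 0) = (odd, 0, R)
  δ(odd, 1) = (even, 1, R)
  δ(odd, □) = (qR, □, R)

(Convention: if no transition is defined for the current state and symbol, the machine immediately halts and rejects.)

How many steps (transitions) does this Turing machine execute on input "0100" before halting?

Execution trace:
Initial: [even]0100
Step 1: δ(even, 0) = (even, 0, R) → 0[even]100
Step 2: δ(even, 1) = (odd, 1, R) → 01[odd]00
Step 3: δ(odd, 0) = (odd, 0, R) → 010[odd]0
Step 4: δ(odd, 0) = (odd, 0, R) → 0100[odd]□
Step 5: δ(odd, □) = (qR, □, R) → 0100□[qR]□

The machine reaches the reject state qR and halts.

The machine executed 5 steps before halting.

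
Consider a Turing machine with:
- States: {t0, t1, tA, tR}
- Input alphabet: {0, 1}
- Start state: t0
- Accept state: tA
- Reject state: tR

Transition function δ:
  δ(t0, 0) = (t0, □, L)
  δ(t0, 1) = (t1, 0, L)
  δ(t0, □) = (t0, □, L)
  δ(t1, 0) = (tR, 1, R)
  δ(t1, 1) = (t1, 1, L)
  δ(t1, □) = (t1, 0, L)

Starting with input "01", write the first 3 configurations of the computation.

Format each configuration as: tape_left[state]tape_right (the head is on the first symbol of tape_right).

Transitions applied:
Step 1: δ(t0, 0) = (t0, □, L)
Step 2: δ(t0, □) = (t0, □, L)

The first 3 configurations are:
[t0]01 ⊢ [t0]□□1 ⊢ [t0]□□□1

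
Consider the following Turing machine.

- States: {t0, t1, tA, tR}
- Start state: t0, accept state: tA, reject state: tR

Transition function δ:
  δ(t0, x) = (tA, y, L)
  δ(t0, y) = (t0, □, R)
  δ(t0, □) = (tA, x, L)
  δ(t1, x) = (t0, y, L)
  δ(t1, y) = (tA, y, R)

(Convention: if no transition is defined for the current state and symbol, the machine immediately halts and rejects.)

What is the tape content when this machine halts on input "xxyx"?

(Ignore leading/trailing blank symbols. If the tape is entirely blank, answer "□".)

Execution trace:
Initial: [t0]xxyx
Step 1: δ(t0, x) = (tA, y, L) → [tA]□yxyx

The machine reaches the accept state tA and halts.

Final tape (ignoring leading/trailing blanks): yxyx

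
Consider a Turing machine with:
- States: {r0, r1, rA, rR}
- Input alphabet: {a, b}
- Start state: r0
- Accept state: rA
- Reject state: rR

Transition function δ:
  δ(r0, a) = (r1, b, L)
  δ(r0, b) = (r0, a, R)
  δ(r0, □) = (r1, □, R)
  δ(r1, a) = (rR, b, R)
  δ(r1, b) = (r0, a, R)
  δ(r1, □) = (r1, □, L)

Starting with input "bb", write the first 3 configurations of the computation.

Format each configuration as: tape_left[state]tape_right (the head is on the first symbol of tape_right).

Transitions applied:
Step 1: δ(r0, b) = (r0, a, R)
Step 2: δ(r0, b) = (r0, a, R)

The first 3 configurations are:
[r0]bb ⊢ a[r0]b ⊢ aa[r0]□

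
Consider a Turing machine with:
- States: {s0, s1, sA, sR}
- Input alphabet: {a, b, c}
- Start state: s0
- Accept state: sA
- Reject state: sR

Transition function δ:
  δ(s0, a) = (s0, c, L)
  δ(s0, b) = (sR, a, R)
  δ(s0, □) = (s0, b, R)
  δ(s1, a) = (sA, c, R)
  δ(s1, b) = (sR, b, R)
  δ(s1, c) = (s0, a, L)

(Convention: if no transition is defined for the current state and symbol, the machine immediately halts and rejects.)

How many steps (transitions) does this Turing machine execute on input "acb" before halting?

Execution trace:
Initial: [s0]acb
Step 1: δ(s0, a) = (s0, c, L) → [s0]□ccb
Step 2: δ(s0, □) = (s0, b, R) → b[s0]ccb

No transition is defined for δ(s0, c). By convention the machine halts and rejects.

The machine executed 2 steps before halting.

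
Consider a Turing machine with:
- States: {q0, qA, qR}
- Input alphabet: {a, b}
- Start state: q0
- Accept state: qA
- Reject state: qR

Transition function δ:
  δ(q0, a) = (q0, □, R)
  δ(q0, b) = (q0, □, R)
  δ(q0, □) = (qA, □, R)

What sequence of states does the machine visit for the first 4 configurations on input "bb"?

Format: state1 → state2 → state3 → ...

Execution trace:
Initial: [q0]bb
Step 1: δ(q0, b) = (q0, □, R) → □[q0]b
Step 2: δ(q0, b) = (q0, □, R) → □□[q0]□
Step 3: δ(q0, □) = (qA, □, R) → □□□[qA]□

The machine reaches the accept state qA and halts.

State sequence: q0 → q0 → q0 → qA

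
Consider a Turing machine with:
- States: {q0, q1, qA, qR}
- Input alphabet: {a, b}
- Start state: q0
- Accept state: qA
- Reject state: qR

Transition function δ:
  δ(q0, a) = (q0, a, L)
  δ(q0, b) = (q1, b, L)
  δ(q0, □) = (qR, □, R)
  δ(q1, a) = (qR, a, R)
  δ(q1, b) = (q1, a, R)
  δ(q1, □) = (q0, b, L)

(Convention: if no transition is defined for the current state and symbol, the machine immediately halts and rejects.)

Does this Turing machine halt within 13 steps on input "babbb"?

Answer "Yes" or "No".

Execution trace:
Initial: [q0]babbb
Step 1: δ(q0, b) = (q1, b, L) → [q1]□babbb
Step 2: δ(q1, □) = (q0, b, L) → [q0]□bbabbb
Step 3: δ(q0, □) = (qR, □, R) → □[qR]bbabbb

The machine reaches the reject state qR and halts.
The machine halted after 3 steps (within the 13-step bound).

Answer: Yes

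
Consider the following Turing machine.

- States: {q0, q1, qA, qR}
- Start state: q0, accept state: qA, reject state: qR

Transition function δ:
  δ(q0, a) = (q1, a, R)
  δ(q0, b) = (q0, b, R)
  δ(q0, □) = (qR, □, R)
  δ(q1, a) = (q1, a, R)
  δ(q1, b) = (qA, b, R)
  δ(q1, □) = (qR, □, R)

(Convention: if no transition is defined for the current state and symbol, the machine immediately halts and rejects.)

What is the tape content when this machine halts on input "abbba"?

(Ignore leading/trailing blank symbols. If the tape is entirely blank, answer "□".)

Execution trace:
Initial: [q0]abbba
Step 1: δ(q0, a) = (q1, a, R) → a[q1]bbba
Step 2: δ(q1, b) = (qA, b, R) → ab[qA]bba

The machine reaches the accept state qA and halts.

Final tape (ignoring leading/trailing blanks): abbba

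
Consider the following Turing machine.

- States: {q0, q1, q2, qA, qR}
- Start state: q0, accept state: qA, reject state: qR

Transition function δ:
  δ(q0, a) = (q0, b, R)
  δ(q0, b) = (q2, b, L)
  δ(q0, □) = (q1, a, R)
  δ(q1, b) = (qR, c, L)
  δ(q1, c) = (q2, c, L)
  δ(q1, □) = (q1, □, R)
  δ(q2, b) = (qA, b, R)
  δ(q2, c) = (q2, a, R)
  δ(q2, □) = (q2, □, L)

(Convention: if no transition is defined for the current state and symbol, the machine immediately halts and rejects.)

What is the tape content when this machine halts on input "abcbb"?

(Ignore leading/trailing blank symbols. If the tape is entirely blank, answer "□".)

Execution trace:
Initial: [q0]abcbb
Step 1: δ(q0, a) = (q0, b, R) → b[q0]bcbb
Step 2: δ(q0, b) = (q2, b, L) → [q2]bbcbb
Step 3: δ(q2, b) = (qA, b, R) → b[qA]bcbb

The machine reaches the accept state qA and halts.

Final tape (ignoring leading/trailing blanks): bbcbb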